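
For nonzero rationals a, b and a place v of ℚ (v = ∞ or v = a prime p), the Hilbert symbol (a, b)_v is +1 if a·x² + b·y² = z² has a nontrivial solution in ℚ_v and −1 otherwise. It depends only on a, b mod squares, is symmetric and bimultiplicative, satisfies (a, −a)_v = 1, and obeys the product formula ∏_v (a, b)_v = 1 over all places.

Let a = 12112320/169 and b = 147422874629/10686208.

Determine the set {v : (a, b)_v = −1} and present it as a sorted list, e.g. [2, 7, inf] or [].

(a, b) ≡ (189255, 7163) mod (ℚ^×)²; places V = {2, 3, 5, 11, 13, 19, 29, 31, 37, 41, 47, ∞}.
(a,b)_∞: sgn(189255)=+, sgn(7163)=+, so +1.
(a,b)_47: α=0, u≡15; β=2, v≡10 (mod 47); (15|47)=-1, (10|47)=-1; sign (−1)^0·-1^2·-1^0 = +1.
(a,b)_13: α=-2, u≡12; β=-3, v≡2 (mod 13); (12|13)=+1, (2|13)=-1; sign (−1)^0·+1^-3·-1^-2 = +1.
(a,b)_5: α=1, u≡1; β=0, v≡3 (mod 5); (1|5)=+1, (3|5)=-1; sign (−1)^0·+1^0·-1^1 = -1.
(a,b)_19: α=0, u≡14; β=-1, v≡1 (mod 19); (14|19)=-1, (1|19)=+1; sign (−1)^0·-1^-1·+1^0 = -1.
(a,b)_31: α=1, u≡13; β=0, v≡5 (mod 31); (13|31)=-1, (5|31)=+1; sign (−1)^0·-1^0·+1^1 = +1.
(a,b)_41: α=0, u≡20; β=2, v≡11 (mod 41); (20|41)=+1, (11|41)=-1; sign (−1)^0·+1^2·-1^0 = +1.
(a,b)_29: α=0, u≡22; β=1, v≡15 (mod 29); (22|29)=+1, (15|29)=-1; sign (−1)^0·+1^1·-1^0 = +1.
(a,b)_3: α=1, u≡1; β=0, v≡2 (mod 3); (1|3)=+1, (2|3)=-1; sign (−1)^0·+1^0·-1^1 = -1.
(a,b)_11: α=1, u≡5; β=0, v≡6 (mod 11); (5|11)=+1, (6|11)=-1; sign (−1)^0·+1^0·-1^1 = -1.
(a,b)_37: α=1, u≡1; β=2, v≡14 (mod 37); (1|37)=+1, (14|37)=-1; sign (−1)^0·+1^2·-1^1 = -1.
(a,b)_2: α=6, β=-8; u≡7, v≡3 (mod 8); ε(u)ε(v)=1·1, αω(v)=6·1, βω(u)=-8·0; sum ≡ 1  ⇒  -1.
Ram(189255, 7163) = {2, 3, 5, 11, 19, 37}; no ℚ_2-point on the conic.

[2, 3, 5, 11, 19, 37]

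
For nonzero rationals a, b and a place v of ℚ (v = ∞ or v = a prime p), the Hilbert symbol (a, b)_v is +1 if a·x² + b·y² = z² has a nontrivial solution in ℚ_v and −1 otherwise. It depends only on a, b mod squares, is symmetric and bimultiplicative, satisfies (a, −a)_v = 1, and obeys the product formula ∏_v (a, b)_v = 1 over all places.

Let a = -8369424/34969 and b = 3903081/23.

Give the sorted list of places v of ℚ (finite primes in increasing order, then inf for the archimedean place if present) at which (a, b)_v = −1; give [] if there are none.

Mod squares: a ≡ -161, b ≡ 106743. Check v ∈ {∞, 2, 3, 7, 11, 13, 17, 19, 23, 29}.
v=2: v_2(a)=4, v_2(b)=0; units ≡ 7, 7 (mod 8); ε·ε+αω+βω = 1·1+4·0+0·0 ≡ 1  ⇒  (a,b)_2 = -1.
v=7: a=7^1·(≡6), b=7^1·(≡6) mod 7; (6|7)=-1, (6|7)=-1; (−1)^{1·1·3}·(-1)^1·(-1)^1 = -1.
v=23: a=23^1·(≡2), b=23^-1·(≡4) mod 23; (2|23)=+1, (4|23)=+1; (−1)^{1·-1·11}·(+1)^-1·(+1)^1 = -1.
v=3: a=3^2·(≡1), b=3^1·(≡1) mod 3; (1|3)=+1, (1|3)=+1; (−1)^{2·1·1}·(+1)^1·(+1)^2 = +1.
v=17: a=17^-2·(≡8), b=17^1·(≡7) mod 17; (8|17)=+1, (7|17)=-1; (−1)^{-2·1·8}·(+1)^1·(-1)^-2 = +1.
v=13: a=13^0·(≡11), b=13^1·(≡8) mod 13; (11|13)=-1, (8|13)=-1; (−1)^{0·1·6}·(-1)^1·(-1)^0 = -1.
v=29: a=29^0·(≡28), b=29^2·(≡24) mod 29; (28|29)=+1, (24|29)=+1; (−1)^{0·2·14}·(+1)^2·(+1)^0 = +1.
v=∞: -161 < 0 and 106743 > 0  ⇒  (a,b)_∞ = +1.
v=11: a=11^-2·(≡1), b=11^0·(≡6) mod 11; (1|11)=+1, (6|11)=-1; (−1)^{-2·0·5}·(+1)^0·(-1)^-2 = +1.
v=19: a=19^2·(≡8), b=19^0·(≡11) mod 19; (8|19)=-1, (11|19)=+1; (−1)^{2·0·9}·(-1)^0·(+1)^2 = +1.
(-161, 106743 / ℚ) ramifies at {2, 7, 13, 23}: a division algebra.

[2, 7, 13, 23]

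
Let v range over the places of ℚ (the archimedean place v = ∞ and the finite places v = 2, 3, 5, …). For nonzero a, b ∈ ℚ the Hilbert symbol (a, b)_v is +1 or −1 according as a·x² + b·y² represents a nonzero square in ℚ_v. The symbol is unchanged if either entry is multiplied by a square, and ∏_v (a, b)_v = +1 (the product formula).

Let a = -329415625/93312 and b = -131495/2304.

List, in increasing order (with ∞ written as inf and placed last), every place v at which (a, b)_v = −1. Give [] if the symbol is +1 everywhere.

[11, inf]

(a, b) ≡ (-770, -455) mod (ℚ^×)²; places V = {2, 3, 5, 7, 11, 13, 17, 37, ∞}.
(a,b)_2: α=-7, β=-8; u≡7, v≡1 (mod 8); ε(u)ε(v)=1·0, αω(v)=-7·0, βω(u)=-8·0; sum ≡ 0  ⇒  +1.
(a,b)_7: α=1, u≡4; β=1, v≡3 (mod 7); (4|7)=+1, (3|7)=-1; sign (−1)^1·+1^1·-1^1 = +1.
(a,b)_11: α=1, u≡2; β=0, v≡2 (mod 11); (2|11)=-1, (2|11)=-1; sign (−1)^0·-1^0·-1^1 = -1.
(a,b)_13: α=0, u≡3; β=1, v≡4 (mod 13); (3|13)=+1, (4|13)=+1; sign (−1)^0·+1^1·+1^0 = +1.
(a,b)_∞: sgn(-770)=−, sgn(-455)=−, so -1.
(a,b)_37: α=2, u≡7; β=0, v≡4 (mod 37); (7|37)=+1, (4|37)=+1; sign (−1)^0·+1^0·+1^2 = +1.
(a,b)_3: α=-6, u≡1; β=-2, v≡1 (mod 3); (1|3)=+1, (1|3)=+1; sign (−1)^0·+1^-2·+1^-6 = +1.
(a,b)_5: α=5, u≡1; β=1, v≡4 (mod 5); (1|5)=+1, (4|5)=+1; sign (−1)^0·+1^1·+1^5 = +1.
(a,b)_17: α=0, u≡12; β=2, v≡8 (mod 17); (12|17)=-1, (8|17)=+1; sign (−1)^0·-1^2·+1^0 = +1.
Ram(-770, -455) = {11, ∞}; no ℚ_11-point on the conic.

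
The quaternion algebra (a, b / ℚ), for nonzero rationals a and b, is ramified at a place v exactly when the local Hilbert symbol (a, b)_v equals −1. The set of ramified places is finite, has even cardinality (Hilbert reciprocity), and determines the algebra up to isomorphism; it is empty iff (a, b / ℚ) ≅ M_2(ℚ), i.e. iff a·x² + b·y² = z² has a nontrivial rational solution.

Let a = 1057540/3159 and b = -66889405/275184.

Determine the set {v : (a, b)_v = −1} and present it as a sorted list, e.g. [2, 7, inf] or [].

[5, 13]

Mod squares: a ≡ 85215, b ≡ -40755. Check v ∈ {∞, 2, 3, 5, 7, 11, 13, 19, 23}.
v=2: v_2(a)=2, v_2(b)=-4; units ≡ 7, 5 (mod 8); ε·ε+αω+βω = 1·0+2·1+-4·0 ≡ 0  ⇒  (a,b)_2 = +1.
v=11: a=11^2·(≡3), b=11^3·(≡6) mod 11; (3|11)=+1, (6|11)=-1; (−1)^{2·3·5}·(+1)^3·(-1)^2 = +1.
v=13: a=13^-1·(≡9), b=13^-1·(≡7) mod 13; (9|13)=+1, (7|13)=-1; (−1)^{-1·-1·6}·(+1)^-1·(-1)^-1 = -1.
v=∞: 85215 > 0 and -40755 < 0  ⇒  (a,b)_∞ = +1.
v=7: a=7^0·(≡4), b=7^-2·(≡6) mod 7; (4|7)=+1, (6|7)=-1; (−1)^{0·-2·3}·(+1)^-2·(-1)^0 = +1.
v=19: a=19^1·(≡17), b=19^1·(≡13) mod 19; (17|19)=+1, (13|19)=-1; (−1)^{1·1·9}·(+1)^1·(-1)^1 = +1.
v=5: a=5^1·(≡2), b=5^1·(≡1) mod 5; (2|5)=-1, (1|5)=+1; (−1)^{1·1·2}·(-1)^1·(+1)^1 = -1.
v=3: a=3^-5·(≡1), b=3^-3·(≡2) mod 3; (1|3)=+1, (2|3)=-1; (−1)^{-5·-3·1}·(+1)^-3·(-1)^-5 = +1.
v=23: a=23^1·(≡9), b=23^2·(≡18) mod 23; (9|23)=+1, (18|23)=+1; (−1)^{1·2·11}·(+1)^2·(+1)^1 = +1.
(85215, -40755 / ℚ) ramifies at {5, 13}: a division algebra.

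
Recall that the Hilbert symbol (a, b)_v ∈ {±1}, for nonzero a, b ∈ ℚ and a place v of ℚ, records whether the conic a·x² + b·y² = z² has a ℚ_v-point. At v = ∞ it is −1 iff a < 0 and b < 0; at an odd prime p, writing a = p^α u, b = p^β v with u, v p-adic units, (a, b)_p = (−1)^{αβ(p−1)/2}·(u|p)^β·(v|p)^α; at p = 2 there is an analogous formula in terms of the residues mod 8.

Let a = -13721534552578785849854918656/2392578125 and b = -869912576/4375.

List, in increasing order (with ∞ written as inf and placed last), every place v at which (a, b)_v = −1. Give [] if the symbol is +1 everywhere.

[2, 5, 13, 23, 29, inf]

Mod squares: a ≡ -1474070, b ≡ -1547. Check v ∈ {∞, 2, 5, 7, 13, 17, 23, 29, 31}.
v=2: v_2(a)=31, v_2(b)=12; units ≡ 5, 5 (mod 8); ε·ε+αω+βω = 0·0+31·1+12·1 ≡ 1  ⇒  (a,b)_2 = -1.
v=31: a=31^6·(≡27), b=31^2·(≡27) mod 31; (27|31)=-1, (27|31)=-1; (−1)^{6·2·15}·(-1)^2·(-1)^6 = +1.
v=7: a=7^-2·(≡1), b=7^-1·(≡3) mod 7; (1|7)=+1, (3|7)=-1; (−1)^{-2·-1·3}·(+1)^-1·(-1)^-2 = +1.
v=5: a=5^-11·(≡1), b=5^-4·(≡2) mod 5; (1|5)=+1, (2|5)=-1; (−1)^{-11·-4·2}·(+1)^-4·(-1)^-11 = -1.
v=29: a=29^1·(≡6), b=29^0·(≡10) mod 29; (6|29)=+1, (10|29)=-1; (−1)^{1·0·14}·(+1)^0·(-1)^1 = -1.
v=17: a=17^3·(≡7), b=17^1·(≡11) mod 17; (7|17)=-1, (11|17)=-1; (−1)^{3·1·8}·(-1)^1·(-1)^3 = +1.
v=23: a=23^1·(≡11), b=23^0·(≡5) mod 23; (11|23)=-1, (5|23)=-1; (−1)^{1·0·11}·(-1)^0·(-1)^1 = -1.
v=∞: -1474070 < 0 and -1547 < 0  ⇒  (a,b)_∞ = -1.
v=13: a=13^3·(≡4), b=13^1·(≡8) mod 13; (4|13)=+1, (8|13)=-1; (−1)^{3·1·6}·(+1)^1·(-1)^3 = -1.
(-1474070, -1547 / ℚ) ramifies at {2, 5, 13, 23, 29, ∞}: a division algebra.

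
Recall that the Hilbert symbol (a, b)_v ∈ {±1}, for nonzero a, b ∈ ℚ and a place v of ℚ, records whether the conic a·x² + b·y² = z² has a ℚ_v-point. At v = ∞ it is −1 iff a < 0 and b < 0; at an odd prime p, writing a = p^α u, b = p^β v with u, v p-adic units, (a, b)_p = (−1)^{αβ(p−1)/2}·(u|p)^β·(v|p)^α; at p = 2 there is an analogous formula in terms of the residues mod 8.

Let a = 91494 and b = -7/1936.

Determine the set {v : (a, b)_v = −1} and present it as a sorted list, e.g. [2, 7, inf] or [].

[13, 17]

Mod squares: a ≡ 10166, b ≡ -7. Check v ∈ {∞, 2, 3, 7, 11, 13, 17, 23}.
v=2: v_2(a)=1, v_2(b)=-4; units ≡ 3, 1 (mod 8); ε·ε+αω+βω = 1·0+1·0+-4·1 ≡ 0  ⇒  (a,b)_2 = +1.
v=23: a=23^1·(≡22), b=23^0·(≡4) mod 23; (22|23)=-1, (4|23)=+1; (−1)^{1·0·11}·(-1)^0·(+1)^1 = +1.
v=3: a=3^2·(≡2), b=3^0·(≡2) mod 3; (2|3)=-1, (2|3)=-1; (−1)^{2·0·1}·(-1)^0·(-1)^2 = +1.
v=∞: 10166 > 0 and -7 < 0  ⇒  (a,b)_∞ = +1.
v=7: a=7^0·(≡4), b=7^1·(≡5) mod 7; (4|7)=+1, (5|7)=-1; (−1)^{0·1·3}·(+1)^1·(-1)^0 = +1.
v=13: a=13^1·(≡5), b=13^0·(≡7) mod 13; (5|13)=-1, (7|13)=-1; (−1)^{1·0·6}·(-1)^0·(-1)^1 = -1.
v=11: a=11^0·(≡7), b=11^-2·(≡3) mod 11; (7|11)=-1, (3|11)=+1; (−1)^{0·-2·5}·(-1)^-2·(+1)^0 = +1.
v=17: a=17^1·(≡10), b=17^0·(≡12) mod 17; (10|17)=-1, (12|17)=-1; (−1)^{1·0·8}·(-1)^0·(-1)^1 = -1.
Ram(10166, -7) = {13, 17}; no ℚ_13-point on the conic.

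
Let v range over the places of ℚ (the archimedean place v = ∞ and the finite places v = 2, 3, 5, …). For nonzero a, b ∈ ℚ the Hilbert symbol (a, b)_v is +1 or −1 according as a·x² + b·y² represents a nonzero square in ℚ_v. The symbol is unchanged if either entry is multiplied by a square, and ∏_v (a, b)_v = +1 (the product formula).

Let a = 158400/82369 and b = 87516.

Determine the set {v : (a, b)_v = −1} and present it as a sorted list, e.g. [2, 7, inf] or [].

[2, 11, 13, 17]

(a, b) ≡ (11, 2431) mod (ℚ^×)²; places V = {2, 3, 5, 7, 11, 13, 17, 41, ∞}.
(a,b)_41: α=-2, u≡38; β=0, v≡22 (mod 41); (38|41)=-1, (22|41)=-1; sign (−1)^0·-1^0·-1^-2 = +1.
(a,b)_5: α=2, u≡4; β=0, v≡1 (mod 5); (4|5)=+1, (1|5)=+1; sign (−1)^0·+1^0·+1^2 = +1.
(a,b)_13: α=0, u≡8; β=1, v≡11 (mod 13); (8|13)=-1, (11|13)=-1; sign (−1)^0·-1^1·-1^0 = -1.
(a,b)_7: α=-2, u≡4; β=0, v≡2 (mod 7); (4|7)=+1, (2|7)=+1; sign (−1)^0·+1^0·+1^-2 = +1.
(a,b)_2: α=6, β=2; u≡3, v≡7 (mod 8); ε(u)ε(v)=1·1, αω(v)=6·0, βω(u)=2·1; sum ≡ 1  ⇒  -1.
(a,b)_3: α=2, u≡2; β=2, v≡1 (mod 3); (2|3)=-1, (1|3)=+1; sign (−1)^0·-1^2·+1^2 = +1.
(a,b)_17: α=0, u≡7; β=1, v≡14 (mod 17); (7|17)=-1, (14|17)=-1; sign (−1)^0·-1^1·-1^0 = -1.
(a,b)_11: α=1, u≡1; β=1, v≡3 (mod 11); (1|11)=+1, (3|11)=+1; sign (−1)^1·+1^1·+1^1 = -1.
(a,b)_∞: sgn(11)=+, sgn(2431)=+, so +1.
|Ram(11, 2431)| = 4, even; anisotropic at {2, 11, 13, 17}.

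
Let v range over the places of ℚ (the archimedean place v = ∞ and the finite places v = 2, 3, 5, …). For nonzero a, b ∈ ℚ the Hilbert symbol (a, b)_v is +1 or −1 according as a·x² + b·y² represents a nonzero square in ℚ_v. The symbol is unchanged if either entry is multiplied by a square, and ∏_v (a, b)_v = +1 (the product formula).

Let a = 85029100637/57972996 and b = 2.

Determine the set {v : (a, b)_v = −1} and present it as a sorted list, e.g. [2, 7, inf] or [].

(a, b) ≡ (437, 2) mod (ℚ^×)²; places V = {2, 3, 13, 19, 23, 29, 37, 47, ∞}.
(a,b)_29: α=2, u≡12; β=0, v≡2 (mod 29); (12|29)=-1, (2|29)=-1; sign (−1)^0·-1^0·-1^2 = +1.
(a,b)_23: α=1, u≡22; β=0, v≡2 (mod 23); (22|23)=-1, (2|23)=+1; sign (−1)^0·-1^0·+1^1 = +1.
(a,b)_37: α=2, u≡1; β=0, v≡2 (mod 37); (1|37)=+1, (2|37)=-1; sign (−1)^0·+1^0·-1^2 = +1.
(a,b)_19: α=1, u≡6; β=0, v≡2 (mod 19); (6|19)=+1, (2|19)=-1; sign (−1)^0·+1^0·-1^1 = -1.
(a,b)_2: α=-2, β=1; u≡5, v≡1 (mod 8); ε(u)ε(v)=0·0, αω(v)=-2·0, βω(u)=1·1; sum ≡ 1  ⇒  -1.
(a,b)_∞: sgn(437)=+, sgn(2)=+, so +1.
(a,b)_13: α=2, u≡5; β=0, v≡2 (mod 13); (5|13)=-1, (2|13)=-1; sign (−1)^0·-1^0·-1^2 = +1.
(a,b)_47: α=-2, u≡36; β=0, v≡2 (mod 47); (36|47)=+1, (2|47)=+1; sign (−1)^0·+1^0·+1^-2 = +1.
(a,b)_3: α=-8, u≡2; β=0, v≡2 (mod 3); (2|3)=-1, (2|3)=-1; sign (−1)^0·-1^0·-1^-8 = +1.
Ram(437, 2) = {2, 19}; no ℚ_2-point on the conic.

[2, 19]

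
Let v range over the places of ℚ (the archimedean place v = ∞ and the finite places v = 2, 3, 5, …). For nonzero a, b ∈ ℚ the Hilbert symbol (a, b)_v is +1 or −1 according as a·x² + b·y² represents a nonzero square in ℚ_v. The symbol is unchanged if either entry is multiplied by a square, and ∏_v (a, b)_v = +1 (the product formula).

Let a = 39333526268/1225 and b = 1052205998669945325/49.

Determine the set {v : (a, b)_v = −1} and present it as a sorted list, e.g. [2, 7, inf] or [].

[23, 31]

Mod squares: a ≡ 23, b ≡ 20677. Check v ∈ {∞, 2, 3, 5, 7, 23, 29, 31}.
v=3: a=3^0·(≡2), b=3^2·(≡1) mod 3; (2|3)=-1, (1|3)=+1; (−1)^{0·2·1}·(-1)^2·(+1)^0 = +1.
v=31: a=31^2·(≡15), b=31^3·(≡7) mod 31; (15|31)=-1, (7|31)=+1; (−1)^{2·3·15}·(-1)^3·(+1)^2 = -1.
v=7: a=7^-2·(≡2), b=7^-2·(≡3) mod 7; (2|7)=+1, (3|7)=-1; (−1)^{-2·-2·3}·(+1)^-2·(-1)^-2 = +1.
v=23: a=23^3·(≡18), b=23^5·(≡2) mod 23; (18|23)=+1, (2|23)=+1; (−1)^{3·5·11}·(+1)^5·(+1)^3 = -1.
v=5: a=5^-2·(≡2), b=5^2·(≡2) mod 5; (2|5)=-1, (2|5)=-1; (−1)^{-2·2·2}·(-1)^2·(-1)^-2 = +1.
v=29: a=29^2·(≡20), b=29^3·(≡17) mod 29; (20|29)=+1, (17|29)=-1; (−1)^{2·3·14}·(+1)^3·(-1)^2 = +1.
v=∞: 23 > 0 and 20677 > 0  ⇒  (a,b)_∞ = +1.
v=2: v_2(a)=2, v_2(b)=0; units ≡ 7, 5 (mod 8); ε·ε+αω+βω = 1·0+2·1+0·0 ≡ 0  ⇒  (a,b)_2 = +1.
Ram(23, 20677) = {23, 31}; no ℚ_23-point on the conic.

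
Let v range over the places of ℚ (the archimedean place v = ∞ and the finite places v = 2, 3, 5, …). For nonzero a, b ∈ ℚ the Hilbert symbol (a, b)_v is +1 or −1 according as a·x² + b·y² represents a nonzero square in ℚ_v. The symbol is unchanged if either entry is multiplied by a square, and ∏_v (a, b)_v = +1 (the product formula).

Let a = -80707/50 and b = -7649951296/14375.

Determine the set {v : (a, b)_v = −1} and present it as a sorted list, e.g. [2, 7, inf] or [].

[23, inf]

(a, b) ≡ (-1334, -23) mod (ℚ^×)²; places V = {2, 5, 11, 13, 23, 29, ∞}.
(a,b)_5: α=-2, u≡4; β=-4, v≡3 (mod 5); (4|5)=+1, (3|5)=-1; sign (−1)^0·+1^-4·-1^-2 = +1.
(a,b)_2: α=-1, β=6; u≡5, v≡1 (mod 8); ε(u)ε(v)=0·0, αω(v)=-1·0, βω(u)=6·1; sum ≡ 0  ⇒  +1.
(a,b)_∞: sgn(-1334)=−, sgn(-23)=−, so -1.
(a,b)_29: α=1, u≡18; β=4, v≡16 (mod 29); (18|29)=-1, (16|29)=+1; sign (−1)^0·-1^4·+1^1 = +1.
(a,b)_11: α=2, u≡8; β=0, v≡10 (mod 11); (8|11)=-1, (10|11)=-1; sign (−1)^0·-1^0·-1^2 = +1.
(a,b)_13: α=0, u≡8; β=2, v≡12 (mod 13); (8|13)=-1, (12|13)=+1; sign (−1)^0·-1^2·+1^0 = +1.
(a,b)_23: α=1, u≡14; β=-1, v≡11 (mod 23); (14|23)=-1, (11|23)=-1; sign (−1)^1·-1^-1·-1^1 = -1.
(-1334, -23 / ℚ) ramifies at {23, ∞}: a division algebra.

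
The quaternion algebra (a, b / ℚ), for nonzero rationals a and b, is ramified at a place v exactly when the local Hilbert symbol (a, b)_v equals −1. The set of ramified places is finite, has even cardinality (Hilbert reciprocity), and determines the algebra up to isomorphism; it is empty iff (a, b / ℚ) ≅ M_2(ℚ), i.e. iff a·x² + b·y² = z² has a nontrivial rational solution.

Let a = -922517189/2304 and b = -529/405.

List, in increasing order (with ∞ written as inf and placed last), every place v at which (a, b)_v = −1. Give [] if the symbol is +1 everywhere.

[2, 31, 37, inf]

Mod squares: a ≡ -26381, b ≡ -5. Check v ∈ {∞, 2, 3, 5, 11, 17, 23, 31, 37}.
v=11: a=11^2·(≡7), b=11^0·(≡6) mod 11; (7|11)=-1, (6|11)=-1; (−1)^{2·0·5}·(-1)^0·(-1)^2 = +1.
v=2: v_2(a)=-8, v_2(b)=0; units ≡ 3, 3 (mod 8); ε·ε+αω+βω = 1·1+-8·1+0·1 ≡ 1  ⇒  (a,b)_2 = -1.
v=23: a=23^1·(≡1), b=23^2·(≡18) mod 23; (1|23)=+1, (18|23)=+1; (−1)^{1·2·11}·(+1)^2·(+1)^1 = +1.
v=5: a=5^0·(≡4), b=5^-1·(≡1) mod 5; (4|5)=+1, (1|5)=+1; (−1)^{0·-1·2}·(+1)^-1·(+1)^0 = +1.
v=∞: -26381 < 0 and -5 < 0  ⇒  (a,b)_∞ = -1.
v=37: a=37^1·(≡33), b=37^0·(≡24) mod 37; (33|37)=+1, (24|37)=-1; (−1)^{1·0·18}·(+1)^0·(-1)^1 = -1.
v=17: a=17^2·(≡12), b=17^0·(≡12) mod 17; (12|17)=-1, (12|17)=-1; (−1)^{2·0·8}·(-1)^0·(-1)^2 = +1.
v=31: a=31^1·(≡11), b=31^0·(≡30) mod 31; (11|31)=-1, (30|31)=-1; (−1)^{1·0·15}·(-1)^0·(-1)^1 = -1.
v=3: a=3^-2·(≡1), b=3^-4·(≡1) mod 3; (1|3)=+1, (1|3)=+1; (−1)^{-2·-4·1}·(+1)^-4·(+1)^-2 = +1.
(-26381, -5 / ℚ) ramifies at {2, 31, 37, ∞}: a division algebra.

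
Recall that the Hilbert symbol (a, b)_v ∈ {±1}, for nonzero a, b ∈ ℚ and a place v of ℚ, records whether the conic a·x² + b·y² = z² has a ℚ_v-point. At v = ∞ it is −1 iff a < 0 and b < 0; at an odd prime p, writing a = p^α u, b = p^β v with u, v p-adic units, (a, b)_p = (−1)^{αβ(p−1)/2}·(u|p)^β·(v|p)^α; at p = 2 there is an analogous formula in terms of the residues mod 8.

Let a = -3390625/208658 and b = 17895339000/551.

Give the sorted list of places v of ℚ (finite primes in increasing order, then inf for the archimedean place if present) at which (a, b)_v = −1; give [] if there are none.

[7, 11, 19, 31]

(a, b) ≡ (-434, 223590290) mod (ℚ^×)²; places V = {2, 3, 5, 7, 11, 17, 19, 29, 31, ∞}.
(a,b)_2: α=-1, β=3; u≡7, v≡1 (mod 8); ε(u)ε(v)=1·0, αω(v)=-1·0, βω(u)=3·0; sum ≡ 0  ⇒  +1.
(a,b)_31: α=1, u≡23; β=1, v≡6 (mod 31); (23|31)=-1, (6|31)=-1; sign (−1)^1·-1^1·-1^1 = -1.
(a,b)_3: α=0, u≡1; β=2, v≡2 (mod 3); (1|3)=+1, (2|3)=-1; sign (−1)^0·+1^2·-1^0 = +1.
(a,b)_29: α=0, u≡28; β=-1, v≡14 (mod 29); (28|29)=+1, (14|29)=-1; sign (−1)^0·+1^-1·-1^0 = +1.
(a,b)_7: α=1, u≡2; β=3, v≡1 (mod 7); (2|7)=+1, (1|7)=+1; sign (−1)^1·+1^3·+1^1 = -1.
(a,b)_17: α=-2, u≡1; β=1, v≡3 (mod 17); (1|17)=+1, (3|17)=-1; sign (−1)^0·+1^1·-1^-2 = +1.
(a,b)_∞: sgn(-434)=−, sgn(223590290)=+, so +1.
(a,b)_19: α=-2, u≡12; β=-1, v≡14 (mod 19); (12|19)=-1, (14|19)=-1; sign (−1)^0·-1^-1·-1^-2 = -1.
(a,b)_5: α=6, u≡1; β=3, v≡2 (mod 5); (1|5)=+1, (2|5)=-1; sign (−1)^0·+1^3·-1^6 = +1.
(a,b)_11: α=0, u≡7; β=1, v≡7 (mod 11); (7|11)=-1, (7|11)=-1; sign (−1)^0·-1^1·-1^0 = -1.
Ram(-434, 223590290) = {7, 11, 19, 31}; no ℚ_7-point on the conic.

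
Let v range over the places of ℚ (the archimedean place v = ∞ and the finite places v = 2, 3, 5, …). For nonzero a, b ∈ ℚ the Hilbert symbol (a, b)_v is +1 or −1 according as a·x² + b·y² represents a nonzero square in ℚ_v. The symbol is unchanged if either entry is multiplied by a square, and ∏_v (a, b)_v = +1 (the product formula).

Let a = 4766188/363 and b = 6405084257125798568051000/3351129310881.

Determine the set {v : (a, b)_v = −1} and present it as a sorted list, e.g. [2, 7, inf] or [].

[3, 7, 17, 19]

(a, b) ≡ (12369, 194990) mod (ℚ^×)²; places V = {2, 3, 5, 7, 11, 13, 17, 19, 31, 37, 41, ∞}.
(a,b)_13: α=0, u≡2; β=2, v≡1 (mod 13); (2|13)=-1, (1|13)=+1; sign (−1)^0·-1^2·+1^0 = +1.
(a,b)_2: α=2, β=3; u≡1, v≡7 (mod 8); ε(u)ε(v)=0·1, αω(v)=2·0, βω(u)=3·0; sum ≡ 0  ⇒  +1.
(a,b)_41: α=0, u≡24; β=-4, v≡3 (mod 41); (24|41)=-1, (3|41)=-1; sign (−1)^0·-1^-4·-1^0 = +1.
(a,b)_∞: sgn(12369)=+, sgn(194990)=+, so +1.
(a,b)_31: α=1, u≡22; β=3, v≡18 (mod 31); (22|31)=-1, (18|31)=+1; sign (−1)^1·-1^3·+1^1 = +1.
(a,b)_5: α=0, u≡1; β=3, v≡3 (mod 5); (1|5)=+1, (3|5)=-1; sign (−1)^0·+1^3·-1^0 = +1.
(a,b)_3: α=-1, u≡1; β=-4, v≡2 (mod 3); (1|3)=+1, (2|3)=-1; sign (−1)^0·+1^-4·-1^-1 = -1.
(a,b)_19: α=1, u≡7; β=2, v≡14 (mod 19); (7|19)=+1, (14|19)=-1; sign (−1)^0·+1^2·-1^1 = -1.
(a,b)_7: α=1, u≡6; β=2, v≡3 (mod 7); (6|7)=-1, (3|7)=-1; sign (−1)^0·-1^2·-1^1 = -1.
(a,b)_37: α=0, u≡27; β=3, v≡21 (mod 37); (27|37)=+1, (21|37)=+1; sign (−1)^0·+1^3·+1^0 = +1.
(a,b)_11: α=-2, u≡3; β=-4, v≡4 (mod 11); (3|11)=+1, (4|11)=+1; sign (−1)^0·+1^-4·+1^-2 = +1.
(a,b)_17: α=2, u≡6; β=5, v≡5 (mod 17); (6|17)=-1, (5|17)=-1; sign (−1)^0·-1^5·-1^2 = -1.
Ram(12369, 194990) = {3, 7, 17, 19}; no ℚ_3-point on the conic.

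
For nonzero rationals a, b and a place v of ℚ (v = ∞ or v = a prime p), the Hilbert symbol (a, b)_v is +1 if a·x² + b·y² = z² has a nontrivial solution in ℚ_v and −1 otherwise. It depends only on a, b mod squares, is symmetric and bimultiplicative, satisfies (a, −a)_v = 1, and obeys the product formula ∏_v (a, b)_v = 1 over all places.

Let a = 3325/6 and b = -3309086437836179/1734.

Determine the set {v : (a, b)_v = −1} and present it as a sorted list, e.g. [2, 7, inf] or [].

[2, 3, 11, 19]

Mod squares: a ≡ 798, b ≡ -324786. Check v ∈ {∞, 2, 3, 5, 7, 11, 13, 17, 19, 37}.
v=13: a=13^0·(≡6), b=13^4·(≡2) mod 13; (6|13)=-1, (2|13)=-1; (−1)^{0·4·6}·(-1)^4·(-1)^0 = +1.
v=17: a=17^0·(≡13), b=17^-2·(≡8) mod 17; (13|17)=+1, (8|17)=+1; (−1)^{0·-2·8}·(+1)^-2·(+1)^0 = +1.
v=5: a=5^2·(≡3), b=5^0·(≡4) mod 5; (3|5)=-1, (4|5)=+1; (−1)^{2·0·2}·(-1)^0·(+1)^2 = +1.
v=3: a=3^-1·(≡2), b=3^-1·(≡2) mod 3; (2|3)=-1, (2|3)=-1; (−1)^{-1·-1·1}·(-1)^-1·(-1)^-1 = -1.
v=37: a=37^0·(≡30), b=37^1·(≡10) mod 37; (30|37)=+1, (10|37)=+1; (−1)^{0·1·18}·(+1)^1·(+1)^0 = +1.
v=2: v_2(a)=-1, v_2(b)=-1; units ≡ 7, 7 (mod 8); ε·ε+αω+βω = 1·1+-1·0+-1·0 ≡ 1  ⇒  (a,b)_2 = -1.
v=11: a=11^0·(≡6), b=11^3·(≡5) mod 11; (6|11)=-1, (5|11)=+1; (−1)^{0·3·5}·(-1)^3·(+1)^0 = -1.
v=∞: 798 > 0 and -324786 < 0  ⇒  (a,b)_∞ = +1.
v=19: a=19^1·(≡7), b=19^3·(≡16) mod 19; (7|19)=+1, (16|19)=+1; (−1)^{1·3·9}·(+1)^3·(+1)^1 = -1.
v=7: a=7^1·(≡1), b=7^3·(≡6) mod 7; (1|7)=+1, (6|7)=-1; (−1)^{1·3·3}·(+1)^3·(-1)^1 = +1.
Ram(798, -324786) = {2, 3, 11, 19}; no ℚ_2-point on the conic.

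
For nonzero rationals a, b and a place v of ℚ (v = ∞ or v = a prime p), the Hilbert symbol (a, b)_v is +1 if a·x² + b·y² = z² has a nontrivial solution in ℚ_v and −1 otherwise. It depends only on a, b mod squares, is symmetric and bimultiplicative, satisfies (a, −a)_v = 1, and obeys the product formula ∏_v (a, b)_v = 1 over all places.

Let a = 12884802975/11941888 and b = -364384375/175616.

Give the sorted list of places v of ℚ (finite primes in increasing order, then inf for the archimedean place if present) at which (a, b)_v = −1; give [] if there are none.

[5, 17, 19, 23]

(a, b) ≡ (312018, -22610) mod (ℚ^×)²; places V = {2, 3, 5, 7, 11, 17, 19, 23, ∞}.
(a,b)_19: α=3, u≡16; β=3, v≡1 (mod 19); (16|19)=+1, (1|19)=+1; sign (−1)^1·+1^3·+1^3 = -1.
(a,b)_23: α=1, u≡20; β=0, v≡19 (mod 23); (20|23)=-1, (19|23)=-1; sign (−1)^0·-1^0·-1^1 = -1.
(a,b)_7: α=-3, u≡6; β=-3, v≡2 (mod 7); (6|7)=-1, (2|7)=+1; sign (−1)^1·-1^-3·+1^-3 = +1.
(a,b)_17: α=-1, u≡14; β=1, v≡4 (mod 17); (14|17)=-1, (4|17)=+1; sign (−1)^0·-1^1·+1^-1 = -1.
(a,b)_5: α=2, u≡3; β=5, v≡2 (mod 5); (3|5)=-1, (2|5)=-1; sign (−1)^0·-1^5·-1^2 = -1.
(a,b)_3: α=3, u≡2; β=0, v≡1 (mod 3); (2|3)=-1, (1|3)=+1; sign (−1)^0·-1^0·+1^3 = +1.
(a,b)_11: α=2, u≡1; β=0, v≡8 (mod 11); (1|11)=+1, (8|11)=-1; sign (−1)^0·+1^0·-1^2 = +1.
(a,b)_∞: sgn(312018)=+, sgn(-22610)=−, so +1.
(a,b)_2: α=-11, β=-9; u≡1, v≡7 (mod 8); ε(u)ε(v)=0·1, αω(v)=-11·0, βω(u)=-9·0; sum ≡ 0  ⇒  +1.
Ram(312018, -22610) = {5, 17, 19, 23}; no ℚ_5-point on the conic.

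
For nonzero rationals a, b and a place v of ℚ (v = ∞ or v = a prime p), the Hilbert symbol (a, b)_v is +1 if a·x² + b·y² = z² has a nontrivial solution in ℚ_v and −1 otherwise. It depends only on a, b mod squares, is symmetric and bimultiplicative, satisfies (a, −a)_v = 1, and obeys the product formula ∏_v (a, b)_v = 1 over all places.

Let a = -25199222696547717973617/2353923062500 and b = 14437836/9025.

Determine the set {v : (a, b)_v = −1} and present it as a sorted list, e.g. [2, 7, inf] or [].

[2, 3, 7, 11, 37, 41, 47, 53]

(a, b) ≡ (-2653233, 401051) mod (ℚ^×)²; places V = {2, 3, 5, 7, 11, 17, 19, 23, 37, 41, 47, 53, ∞}.
(a,b)_2: α=-2, β=2; u≡7, v≡3 (mod 8); ε(u)ε(v)=1·1, αω(v)=-2·1, βω(u)=2·0; sum ≡ 1  ⇒  -1.
(a,b)_5: α=-6, u≡3; β=-2, v≡1 (mod 5); (3|5)=-1, (1|5)=+1; sign (−1)^0·-1^-2·+1^-6 = +1.
(a,b)_7: α=2, u≡5; β=1, v≡6 (mod 7); (5|7)=-1, (6|7)=-1; sign (−1)^0·-1^1·-1^2 = -1.
(a,b)_23: α=2, u≡12; β=1, v≡12 (mod 23); (12|23)=+1, (12|23)=+1; sign (−1)^0·+1^1·+1^2 = +1.
(a,b)_17: α=-2, u≡8; β=0, v≡13 (mod 17); (8|17)=+1, (13|17)=+1; sign (−1)^0·+1^0·+1^-2 = +1.
(a,b)_11: α=1, u≡1; β=0, v≡10 (mod 11); (1|11)=+1, (10|11)=-1; sign (−1)^0·+1^0·-1^1 = -1.
(a,b)_37: α=1, u≡9; β=0, v≡15 (mod 37); (9|37)=+1, (15|37)=-1; sign (−1)^0·+1^0·-1^1 = -1.
(a,b)_∞: sgn(-2653233)=−, sgn(401051)=+, so +1.
(a,b)_19: α=-4, u≡14; β=-2, v≡13 (mod 19); (14|19)=-1, (13|19)=-1; sign (−1)^0·-1^-2·-1^-4 = +1.
(a,b)_3: α=11, u≡1; β=2, v≡2 (mod 3); (1|3)=+1, (2|3)=-1; sign (−1)^0·+1^2·-1^11 = -1.
(a,b)_47: α=2, u≡13; β=1, v≡43 (mod 47); (13|47)=-1, (43|47)=-1; sign (−1)^0·-1^1·-1^2 = -1.
(a,b)_41: α=1, u≡29; β=0, v≡11 (mod 41); (29|41)=-1, (11|41)=-1; sign (−1)^0·-1^0·-1^1 = -1.
(a,b)_53: α=3, u≡36; β=1, v≡3 (mod 53); (36|53)=+1, (3|53)=-1; sign (−1)^0·+1^1·-1^3 = -1.
|Ram(-2653233, 401051)| = 8, even; anisotropic at {2, 3, 7, 11, 37, 41, 47, 53}.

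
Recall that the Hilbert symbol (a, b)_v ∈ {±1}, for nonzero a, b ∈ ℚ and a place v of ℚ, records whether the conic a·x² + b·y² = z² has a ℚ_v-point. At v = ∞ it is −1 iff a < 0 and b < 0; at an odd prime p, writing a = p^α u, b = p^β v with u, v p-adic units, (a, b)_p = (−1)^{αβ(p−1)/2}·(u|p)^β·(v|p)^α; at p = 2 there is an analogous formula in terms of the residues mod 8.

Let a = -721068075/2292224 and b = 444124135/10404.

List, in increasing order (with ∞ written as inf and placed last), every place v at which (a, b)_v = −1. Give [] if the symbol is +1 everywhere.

Mod squares: a ≡ -3182, b ≡ 324415. Check v ∈ {∞, 2, 3, 5, 7, 11, 13, 17, 23, 31, 37, 43}.
v=7: a=7^2·(≡3), b=7^1·(≡3) mod 7; (3|7)=-1, (3|7)=-1; (−1)^{2·1·3}·(-1)^1·(-1)^2 = -1.
v=31: a=31^0·(≡12), b=31^1·(≡8) mod 31; (12|31)=-1, (8|31)=+1; (−1)^{0·1·15}·(-1)^1·(+1)^0 = -1.
v=∞: -3182 < 0 and 324415 > 0  ⇒  (a,b)_∞ = +1.
v=37: a=37^-1·(≡7), b=37^2·(≡21) mod 37; (7|37)=+1, (21|37)=+1; (−1)^{-1·2·18}·(+1)^2·(+1)^-1 = +1.
v=17: a=17^0·(≡14), b=17^-2·(≡1) mod 17; (14|17)=-1, (1|17)=+1; (−1)^{0·-2·8}·(-1)^-2·(+1)^0 = +1.
v=23: a=23^0·(≡10), b=23^1·(≡9) mod 23; (10|23)=-1, (9|23)=+1; (−1)^{0·1·11}·(-1)^1·(+1)^0 = -1.
v=5: a=5^2·(≡3), b=5^1·(≡3) mod 5; (3|5)=-1, (3|5)=-1; (−1)^{2·1·2}·(-1)^1·(-1)^2 = -1.
v=13: a=13^2·(≡10), b=13^1·(≡8) mod 13; (10|13)=+1, (8|13)=-1; (−1)^{2·1·6}·(+1)^1·(-1)^2 = +1.
v=3: a=3^4·(≡1), b=3^-2·(≡1) mod 3; (1|3)=+1, (1|3)=+1; (−1)^{4·-2·1}·(+1)^-2·(+1)^4 = +1.
v=11: a=11^-2·(≡10), b=11^0·(≡9) mod 11; (10|11)=-1, (9|11)=+1; (−1)^{-2·0·5}·(-1)^0·(+1)^-2 = +1.
v=43: a=43^1·(≡5), b=43^0·(≡16) mod 43; (5|43)=-1, (16|43)=+1; (−1)^{1·0·21}·(-1)^0·(+1)^1 = +1.
v=2: v_2(a)=-9, v_2(b)=-2; units ≡ 1, 7 (mod 8); ε·ε+αω+βω = 0·1+-9·0+-2·0 ≡ 0  ⇒  (a,b)_2 = +1.
Ram(-3182, 324415) = {5, 7, 23, 31}; no ℚ_5-point on the conic.

[5, 7, 23, 31]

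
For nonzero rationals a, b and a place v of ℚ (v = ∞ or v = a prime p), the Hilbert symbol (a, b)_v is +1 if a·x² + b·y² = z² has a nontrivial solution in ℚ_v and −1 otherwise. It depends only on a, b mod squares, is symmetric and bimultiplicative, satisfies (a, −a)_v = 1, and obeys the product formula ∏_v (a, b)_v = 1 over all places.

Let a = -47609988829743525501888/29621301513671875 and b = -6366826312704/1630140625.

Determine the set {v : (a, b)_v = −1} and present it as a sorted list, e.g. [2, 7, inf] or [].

(a, b) ≡ (-2717, -429) mod (ℚ^×)²; places V = {2, 3, 5, 7, 11, 13, 17, 19, 47, ∞}.
(a,b)_19: α=-5, u≡5; β=-2, v≡10 (mod 19); (5|19)=+1, (10|19)=-1; sign (−1)^0·+1^-2·-1^-5 = -1.
(a,b)_13: α=5, u≡9; β=1, v≡5 (mod 13); (9|13)=+1, (5|13)=-1; sign (−1)^0·+1^1·-1^5 = -1.
(a,b)_47: α=0, u≡37; β=2, v≡44 (mod 47); (37|47)=+1, (44|47)=-1; sign (−1)^0·+1^2·-1^0 = +1.
(a,b)_∞: sgn(-2717)=−, sgn(-429)=−, so -1.
(a,b)_17: α=2, u≡7; β=-2, v≡15 (mod 17); (7|17)=-1, (15|17)=+1; sign (−1)^0·-1^-2·+1^2 = +1.
(a,b)_5: α=-12, u≡2; β=-6, v≡4 (mod 5); (2|5)=-1, (4|5)=+1; sign (−1)^0·-1^-6·+1^-12 = +1.
(a,b)_7: α=-2, u≡3; β=0, v≡3 (mod 7); (3|7)=-1, (3|7)=-1; sign (−1)^0·-1^0·-1^-2 = +1.
(a,b)_11: α=5, u≡10; β=1, v≡9 (mod 11); (10|11)=-1, (9|11)=+1; sign (−1)^1·-1^1·+1^5 = +1.
(a,b)_3: α=16, u≡1; β=9, v≡1 (mod 3); (1|3)=+1, (1|3)=+1; sign (−1)^0·+1^9·+1^16 = +1.
(a,b)_2: α=6, β=10; u≡3, v≡3 (mod 8); ε(u)ε(v)=1·1, αω(v)=6·1, βω(u)=10·1; sum ≡ 1  ⇒  -1.
Ram(-2717, -429) = {2, 13, 19, ∞}; no ℚ_2-point on the conic.

[2, 13, 19, inf]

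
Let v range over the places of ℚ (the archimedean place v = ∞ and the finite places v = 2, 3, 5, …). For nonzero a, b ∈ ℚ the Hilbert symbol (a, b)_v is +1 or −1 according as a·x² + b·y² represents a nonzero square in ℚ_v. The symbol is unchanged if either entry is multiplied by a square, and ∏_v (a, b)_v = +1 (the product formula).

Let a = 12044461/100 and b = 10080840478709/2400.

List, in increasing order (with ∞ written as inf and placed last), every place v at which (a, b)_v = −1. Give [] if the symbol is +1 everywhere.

[2, 19]

Mod squares: a ≡ 589, b ≡ 174. Check v ∈ {∞, 2, 3, 5, 7, 11, 13, 19, 29, 31}.
v=∞: 589 > 0 and 174 > 0  ⇒  (a,b)_∞ = +1.
v=31: a=31^1·(≡10), b=31^2·(≡25) mod 31; (10|31)=+1, (25|31)=+1; (−1)^{1·2·15}·(+1)^2·(+1)^1 = +1.
v=7: a=7^0·(≡1), b=7^2·(≡5) mod 7; (1|7)=+1, (5|7)=-1; (−1)^{0·2·3}·(+1)^2·(-1)^0 = +1.
v=5: a=5^-2·(≡4), b=5^-2·(≡4) mod 5; (4|5)=+1, (4|5)=+1; (−1)^{-2·-2·2}·(+1)^-2·(+1)^-2 = +1.
v=3: a=3^0·(≡1), b=3^-1·(≡1) mod 3; (1|3)=+1, (1|3)=+1; (−1)^{0·-1·1}·(+1)^-1·(+1)^0 = +1.
v=2: v_2(a)=-2, v_2(b)=-5; units ≡ 5, 7 (mod 8); ε·ε+αω+βω = 0·1+-2·0+-5·1 ≡ 1  ⇒  (a,b)_2 = -1.
v=29: a=29^0·(≡5), b=29^1·(≡23) mod 29; (5|29)=+1, (23|29)=+1; (−1)^{0·1·14}·(+1)^1·(+1)^0 = +1.
v=19: a=19^1·(≡12), b=19^2·(≡14) mod 19; (12|19)=-1, (14|19)=-1; (−1)^{1·2·9}·(-1)^2·(-1)^1 = -1.
v=13: a=13^2·(≡9), b=13^2·(≡6) mod 13; (9|13)=+1, (6|13)=-1; (−1)^{2·2·6}·(+1)^2·(-1)^2 = +1.
v=11: a=11^2·(≡2), b=11^2·(≡1) mod 11; (2|11)=-1, (1|11)=+1; (−1)^{2·2·5}·(-1)^2·(+1)^2 = +1.
|Ram(589, 174)| = 2, even; anisotropic at {2, 19}.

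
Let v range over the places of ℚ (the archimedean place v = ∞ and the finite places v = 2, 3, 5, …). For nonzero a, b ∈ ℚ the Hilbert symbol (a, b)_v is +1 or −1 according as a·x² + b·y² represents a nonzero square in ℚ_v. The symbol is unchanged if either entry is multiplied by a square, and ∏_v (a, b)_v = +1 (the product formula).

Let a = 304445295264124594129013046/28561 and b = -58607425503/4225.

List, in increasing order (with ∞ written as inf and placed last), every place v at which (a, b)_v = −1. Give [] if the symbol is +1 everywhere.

[29, 31]

(a, b) ≡ (59334, -1023) mod (ℚ^×)²; places V = {2, 3, 5, 11, 13, 29, 31, ∞}.
(a,b)_31: α=3, u≡27; β=1, v≡22 (mod 31); (27|31)=-1, (22|31)=-1; sign (−1)^1·-1^1·-1^3 = -1.
(a,b)_13: α=-4, u≡11; β=-2, v≡3 (mod 13); (11|13)=-1, (3|13)=+1; sign (−1)^0·-1^-2·+1^-4 = +1.
(a,b)_29: α=9, u≡24; β=4, v≡14 (mod 29); (24|29)=+1, (14|29)=-1; sign (−1)^0·+1^4·-1^9 = -1.
(a,b)_5: α=0, u≡1; β=-2, v≡3 (mod 5); (1|5)=+1, (3|5)=-1; sign (−1)^0·+1^-2·-1^0 = +1.
(a,b)_3: α=7, u≡2; β=5, v≡1 (mod 3); (2|3)=-1, (1|3)=+1; sign (−1)^1·-1^5·+1^7 = +1.
(a,b)_∞: sgn(59334)=+, sgn(-1023)=−, so +1.
(a,b)_11: α=5, u≡5; β=1, v≡6 (mod 11); (5|11)=+1, (6|11)=-1; sign (−1)^1·+1^1·-1^5 = +1.
(a,b)_2: α=1, β=0; u≡3, v≡1 (mod 8); ε(u)ε(v)=1·0, αω(v)=1·0, βω(u)=0·1; sum ≡ 0  ⇒  +1.
Ram(59334, -1023) = {29, 31}; no ℚ_29-point on the conic.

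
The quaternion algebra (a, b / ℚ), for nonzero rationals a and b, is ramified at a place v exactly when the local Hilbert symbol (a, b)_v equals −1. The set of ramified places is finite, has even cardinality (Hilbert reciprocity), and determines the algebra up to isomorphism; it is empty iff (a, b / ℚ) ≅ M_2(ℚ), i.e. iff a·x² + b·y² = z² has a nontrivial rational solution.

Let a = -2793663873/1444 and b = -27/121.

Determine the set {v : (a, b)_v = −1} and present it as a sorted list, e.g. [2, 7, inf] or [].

Mod squares: a ≡ -1074073, b ≡ -3. Check v ∈ {∞, 2, 3, 7, 11, 13, 17, 19, 29, 37}.
v=17: a=17^2·(≡15), b=17^0·(≡12) mod 17; (15|17)=+1, (12|17)=-1; (−1)^{2·0·8}·(+1)^0·(-1)^2 = +1.
v=13: a=13^1·(≡7), b=13^0·(≡3) mod 13; (7|13)=-1, (3|13)=+1; (−1)^{1·0·6}·(-1)^0·(+1)^1 = +1.
v=19: a=19^-2·(≡11), b=19^0·(≡7) mod 19; (11|19)=+1, (7|19)=+1; (−1)^{-2·0·9}·(+1)^0·(+1)^-2 = +1.
v=29: a=29^1·(≡23), b=29^0·(≡12) mod 29; (23|29)=+1, (12|29)=-1; (−1)^{1·0·14}·(+1)^0·(-1)^1 = -1.
v=2: v_2(a)=-2, v_2(b)=0; units ≡ 7, 5 (mod 8); ε·ε+αω+βω = 1·0+-2·1+0·0 ≡ 0  ⇒  (a,b)_2 = +1.
v=∞: -1074073 < 0 and -3 < 0  ⇒  (a,b)_∞ = -1.
v=3: a=3^2·(≡2), b=3^3·(≡2) mod 3; (2|3)=-1, (2|3)=-1; (−1)^{2·3·1}·(-1)^3·(-1)^2 = -1.
v=37: a=37^1·(≡28), b=37^0·(≡1) mod 37; (28|37)=+1, (1|37)=+1; (−1)^{1·0·18}·(+1)^0·(+1)^1 = +1.
v=7: a=7^1·(≡2), b=7^0·(≡4) mod 7; (2|7)=+1, (4|7)=+1; (−1)^{1·0·3}·(+1)^0·(+1)^1 = +1.
v=11: a=11^1·(≡3), b=11^-2·(≡6) mod 11; (3|11)=+1, (6|11)=-1; (−1)^{1·-2·5}·(+1)^-2·(-1)^1 = -1.
(-1074073, -3 / ℚ) ramifies at {3, 11, 29, ∞}: a division algebra.

[3, 11, 29, inf]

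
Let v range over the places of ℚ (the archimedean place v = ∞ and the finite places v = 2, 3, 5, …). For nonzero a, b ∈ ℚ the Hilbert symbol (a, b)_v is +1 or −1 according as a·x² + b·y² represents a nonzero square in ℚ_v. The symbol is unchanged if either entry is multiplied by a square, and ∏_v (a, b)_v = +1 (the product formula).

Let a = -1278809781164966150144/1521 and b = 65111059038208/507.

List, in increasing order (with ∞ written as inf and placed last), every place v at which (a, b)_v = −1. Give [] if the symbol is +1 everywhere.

(a, b) ≡ (-53909, 12406026) mod (ℚ^×)²; places V = {2, 3, 11, 13, 23, 29, 31, 37, 41, 47, ∞}.
(a,b)_47: α=1, u≡9; β=1, v≡14 (mod 47); (9|47)=+1, (14|47)=+1; sign (−1)^1·+1^1·+1^1 = -1.
(a,b)_2: α=18, β=15; u≡3, v≡5 (mod 8); ε(u)ε(v)=1·0, αω(v)=18·1, βω(u)=15·1; sum ≡ 1  ⇒  -1.
(a,b)_37: α=1, u≡5; β=1, v≡7 (mod 37); (5|37)=-1, (7|37)=+1; sign (−1)^0·-1^1·+1^1 = -1.
(a,b)_29: α=2, u≡17; β=1, v≡11 (mod 29); (17|29)=-1, (11|29)=-1; sign (−1)^0·-1^1·-1^2 = -1.
(a,b)_23: α=2, u≡4; β=0, v≡20 (mod 23); (4|23)=+1, (20|23)=-1; sign (−1)^0·+1^0·-1^2 = +1.
(a,b)_11: α=2, u≡2; β=0, v≡7 (mod 11); (2|11)=-1, (7|11)=-1; sign (−1)^0·-1^0·-1^2 = +1.
(a,b)_∞: sgn(-53909)=−, sgn(12406026)=+, so +1.
(a,b)_13: α=-2, u≡11; β=-2, v≡9 (mod 13); (11|13)=-1, (9|13)=+1; sign (−1)^0·-1^-2·+1^-2 = +1.
(a,b)_31: α=1, u≡1; β=2, v≡3 (mod 31); (1|31)=+1, (3|31)=-1; sign (−1)^0·+1^2·-1^1 = -1.
(a,b)_41: α=2, u≡22; β=1, v≡19 (mod 41); (22|41)=-1, (19|41)=-1; sign (−1)^0·-1^1·-1^2 = -1.
(a,b)_3: α=-2, u≡1; β=-1, v≡1 (mod 3); (1|3)=+1, (1|3)=+1; sign (−1)^0·+1^-1·+1^-2 = +1.
Ram(-53909, 12406026) = {2, 29, 31, 37, 41, 47}; no ℚ_2-point on the conic.

[2, 29, 31, 37, 41, 47]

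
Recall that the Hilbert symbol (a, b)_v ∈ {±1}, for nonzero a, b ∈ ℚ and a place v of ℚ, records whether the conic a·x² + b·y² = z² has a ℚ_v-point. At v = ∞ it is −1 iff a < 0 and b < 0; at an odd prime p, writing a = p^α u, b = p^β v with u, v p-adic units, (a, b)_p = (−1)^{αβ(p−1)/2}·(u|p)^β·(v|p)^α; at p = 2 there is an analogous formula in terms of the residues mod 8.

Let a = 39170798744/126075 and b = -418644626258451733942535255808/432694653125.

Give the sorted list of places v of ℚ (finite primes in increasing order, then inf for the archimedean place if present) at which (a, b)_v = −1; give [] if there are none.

[2, 3, 5, 11]

(a, b) ≡ (1122, -3315) mod (ℚ^×)²; places V = {2, 3, 5, 7, 11, 13, 17, 31, 41, 43, ∞}.
(a,b)_∞: sgn(1122)=+, sgn(-3315)=−, so +1.
(a,b)_41: α=-2, u≡28; β=-4, v≡15 (mod 41); (28|41)=-1, (15|41)=-1; sign (−1)^0·-1^-4·-1^-2 = +1.
(a,b)_2: α=3, β=8; u≡1, v≡5 (mod 8); ε(u)ε(v)=0·0, αω(v)=3·1, βω(u)=8·0; sum ≡ 1  ⇒  -1.
(a,b)_31: α=0, u≡15; β=2, v≡10 (mod 31); (15|31)=-1, (10|31)=+1; sign (−1)^0·-1^2·+1^0 = +1.
(a,b)_11: α=1, u≡4; β=2, v≡2 (mod 11); (4|11)=+1, (2|11)=-1; sign (−1)^0·+1^2·-1^1 = -1.
(a,b)_7: α=2, u≡2; β=-2, v≡5 (mod 7); (2|7)=+1, (5|7)=-1; sign (−1)^0·+1^-2·-1^2 = +1.
(a,b)_17: α=3, u≡8; β=7, v≡4 (mod 17); (8|17)=+1, (4|17)=+1; sign (−1)^0·+1^7·+1^3 = +1.
(a,b)_3: α=-1, u≡2; β=3, v≡2 (mod 3); (2|3)=-1, (2|3)=-1; sign (−1)^1·-1^3·-1^-1 = -1.
(a,b)_13: α=0, u≡12; β=5, v≡5 (mod 13); (12|13)=+1, (5|13)=-1; sign (−1)^0·+1^5·-1^0 = +1.
(a,b)_43: α=2, u≡40; β=4, v≡18 (mod 43); (40|43)=+1, (18|43)=-1; sign (−1)^0·+1^4·-1^2 = +1.
(a,b)_5: α=-2, u≡3; β=-5, v≡3 (mod 5); (3|5)=-1, (3|5)=-1; sign (−1)^0·-1^-5·-1^-2 = -1.
|Ram(1122, -3315)| = 4, even; anisotropic at {2, 3, 5, 11}.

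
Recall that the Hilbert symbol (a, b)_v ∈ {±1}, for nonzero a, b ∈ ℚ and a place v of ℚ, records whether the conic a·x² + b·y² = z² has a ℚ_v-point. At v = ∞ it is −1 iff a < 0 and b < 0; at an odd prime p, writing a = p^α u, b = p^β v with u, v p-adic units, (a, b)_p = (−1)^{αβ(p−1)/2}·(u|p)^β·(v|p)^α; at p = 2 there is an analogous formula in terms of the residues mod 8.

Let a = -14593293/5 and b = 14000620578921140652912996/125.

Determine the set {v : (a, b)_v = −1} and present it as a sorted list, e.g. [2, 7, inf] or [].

Mod squares: a ≡ -8107385, b ≡ 623645. Check v ∈ {∞, 2, 3, 5, 11, 13, 17, 23, 29}.
v=5: a=5^-1·(≡2), b=5^-3·(≡1) mod 5; (2|5)=-1, (1|5)=+1; (−1)^{-1·-3·2}·(-1)^-3·(+1)^-1 = -1.
v=11: a=11^1·(≡5), b=11^7·(≡3) mod 11; (5|11)=+1, (3|11)=+1; (−1)^{1·7·5}·(+1)^7·(+1)^1 = -1.
v=3: a=3^2·(≡1), b=3^6·(≡2) mod 3; (1|3)=+1, (2|3)=-1; (−1)^{2·6·1}·(+1)^6·(-1)^2 = +1.
v=13: a=13^1·(≡3), b=13^2·(≡1) mod 13; (3|13)=+1, (1|13)=+1; (−1)^{1·2·6}·(+1)^2·(+1)^1 = +1.
v=17: a=17^1·(≡4), b=17^3·(≡1) mod 17; (4|17)=+1, (1|17)=+1; (−1)^{1·3·8}·(+1)^3·(+1)^1 = +1.
v=29: a=29^1·(≡4), b=29^3·(≡23) mod 29; (4|29)=+1, (23|29)=+1; (−1)^{1·3·14}·(+1)^3·(+1)^1 = +1.
v=23: a=23^1·(≡2), b=23^3·(≡14) mod 23; (2|23)=+1, (14|23)=-1; (−1)^{1·3·11}·(+1)^3·(-1)^1 = +1.
v=2: v_2(a)=0, v_2(b)=2; units ≡ 7, 5 (mod 8); ε·ε+αω+βω = 1·0+0·1+2·0 ≡ 0  ⇒  (a,b)_2 = +1.
v=∞: -8107385 < 0 and 623645 > 0  ⇒  (a,b)_∞ = +1.
(-8107385, 623645 / ℚ) ramifies at {5, 11}: a division algebra.

[5, 11]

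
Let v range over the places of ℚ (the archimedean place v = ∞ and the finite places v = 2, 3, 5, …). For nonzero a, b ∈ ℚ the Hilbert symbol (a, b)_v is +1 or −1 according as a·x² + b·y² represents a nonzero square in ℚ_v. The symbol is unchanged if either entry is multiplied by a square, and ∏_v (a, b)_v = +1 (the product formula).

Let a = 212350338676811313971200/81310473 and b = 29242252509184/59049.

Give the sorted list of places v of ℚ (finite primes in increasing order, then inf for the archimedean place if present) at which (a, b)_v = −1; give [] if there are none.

[19, 23]

Mod squares: a ≡ 221, b ≡ 62491. Check v ∈ {∞, 2, 3, 5, 11, 13, 17, 19, 23}.
v=∞: 221 > 0 and 62491 > 0  ⇒  (a,b)_∞ = +1.
v=2: v_2(a)=22, v_2(b)=14; units ≡ 5, 3 (mod 8); ε·ε+αω+βω = 0·1+22·1+14·1 ≡ 0  ⇒  (a,b)_2 = +1.
v=11: a=11^0·(≡5), b=11^1·(≡4) mod 11; (5|11)=+1, (4|11)=+1; (−1)^{0·1·5}·(+1)^1·(+1)^0 = +1.
v=13: a=13^9·(≡1), b=13^5·(≡9) mod 13; (1|13)=+1, (9|13)=+1; (−1)^{9·5·6}·(+1)^5·(+1)^9 = +1.
v=23: a=23^2·(≡19), b=23^1·(≡8) mod 23; (19|23)=-1, (8|23)=+1; (−1)^{2·1·11}·(-1)^1·(+1)^2 = -1.
v=17: a=17^-1·(≡2), b=17^0·(≡9) mod 17; (2|17)=+1, (9|17)=+1; (−1)^{-1·0·8}·(+1)^0·(+1)^-1 = +1.
v=5: a=5^2·(≡1), b=5^0·(≡1) mod 5; (1|5)=+1, (1|5)=+1; (−1)^{2·0·2}·(+1)^0·(+1)^2 = +1.
v=3: a=3^-14·(≡2), b=3^-10·(≡1) mod 3; (2|3)=-1, (1|3)=+1; (−1)^{-14·-10·1}·(-1)^-10·(+1)^-14 = +1.
v=19: a=19^2·(≡2), b=19^1·(≡3) mod 19; (2|19)=-1, (3|19)=-1; (−1)^{2·1·9}·(-1)^1·(-1)^2 = -1.
|Ram(221, 62491)| = 2, even; anisotropic at {19, 23}.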